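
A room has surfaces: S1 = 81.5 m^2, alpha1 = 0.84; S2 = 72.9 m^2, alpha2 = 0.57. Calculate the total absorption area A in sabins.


Given surfaces:
  Surface 1: 81.5 * 0.84 = 68.46
  Surface 2: 72.9 * 0.57 = 41.553
Formula: A = sum(Si * alpha_i)
A = 68.46 + 41.553
A = 110.01

110.01 sabins


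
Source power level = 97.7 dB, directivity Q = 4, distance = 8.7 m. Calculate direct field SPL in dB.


Given values:
  Lw = 97.7 dB, Q = 4, r = 8.7 m
Formula: SPL = Lw + 10 * log10(Q / (4 * pi * r^2))
Compute 4 * pi * r^2 = 4 * pi * 8.7^2 = 951.1486
Compute Q / denom = 4 / 951.1486 = 0.00420544
Compute 10 * log10(0.00420544) = -23.7619
SPL = 97.7 + (-23.7619) = 73.94

73.94 dB


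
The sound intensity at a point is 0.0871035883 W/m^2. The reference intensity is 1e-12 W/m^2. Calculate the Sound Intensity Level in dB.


Given values:
  I = 0.0871035883 W/m^2
  I_ref = 1e-12 W/m^2
Formula: SIL = 10 * log10(I / I_ref)
Compute ratio: I / I_ref = 87103588300
Compute log10: log10(87103588300) = 10.940036
Multiply: SIL = 10 * 10.940036 = 109.4

109.4 dB


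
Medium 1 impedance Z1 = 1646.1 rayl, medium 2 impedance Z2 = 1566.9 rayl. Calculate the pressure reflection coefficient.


Given values:
  Z1 = 1646.1 rayl, Z2 = 1566.9 rayl
Formula: R = (Z2 - Z1) / (Z2 + Z1)
Numerator: Z2 - Z1 = 1566.9 - 1646.1 = -79.2
Denominator: Z2 + Z1 = 1566.9 + 1646.1 = 3213.0
R = -79.2 / 3213.0 = -0.0246

-0.0246


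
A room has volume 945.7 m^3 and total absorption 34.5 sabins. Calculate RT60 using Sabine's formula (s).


Given values:
  V = 945.7 m^3
  A = 34.5 sabins
Formula: RT60 = 0.161 * V / A
Numerator: 0.161 * 945.7 = 152.2577
RT60 = 152.2577 / 34.5 = 4.413

4.413 s


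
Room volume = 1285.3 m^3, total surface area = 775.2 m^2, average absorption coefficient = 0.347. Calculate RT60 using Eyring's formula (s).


Given values:
  V = 1285.3 m^3, S = 775.2 m^2, alpha = 0.347
Formula: RT60 = 0.161 * V / (-S * ln(1 - alpha))
Compute ln(1 - 0.347) = ln(0.653) = -0.426178
Denominator: -775.2 * -0.426178 = 330.3732
Numerator: 0.161 * 1285.3 = 206.9333
RT60 = 206.9333 / 330.3732 = 0.626

0.626 s


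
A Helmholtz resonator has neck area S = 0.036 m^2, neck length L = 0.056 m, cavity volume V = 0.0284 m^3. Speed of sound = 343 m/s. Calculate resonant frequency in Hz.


Given values:
  S = 0.036 m^2, L = 0.056 m, V = 0.0284 m^3, c = 343 m/s
Formula: f = (c / (2*pi)) * sqrt(S / (V * L))
Compute V * L = 0.0284 * 0.056 = 0.0015904
Compute S / (V * L) = 0.036 / 0.0015904 = 22.6358
Compute sqrt(22.6358) = 4.75771
Compute c / (2*pi) = 343 / 6.283185 = 54.590148
f = 54.590148 * 4.75771 = 259.72

259.72 Hz


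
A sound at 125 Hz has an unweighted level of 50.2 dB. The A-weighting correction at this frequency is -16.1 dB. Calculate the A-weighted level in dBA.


Given values:
  SPL = 50.2 dB
  A-weighting at 125 Hz = -16.1 dB
Formula: L_A = SPL + A_weight
L_A = 50.2 + (-16.1)
L_A = 34.1

34.1 dBA


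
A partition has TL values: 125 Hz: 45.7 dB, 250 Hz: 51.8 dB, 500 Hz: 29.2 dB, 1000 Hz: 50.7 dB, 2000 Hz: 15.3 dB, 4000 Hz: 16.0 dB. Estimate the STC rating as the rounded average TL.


Given TL values at each frequency:
  125 Hz: 45.7 dB
  250 Hz: 51.8 dB
  500 Hz: 29.2 dB
  1000 Hz: 50.7 dB
  2000 Hz: 15.3 dB
  4000 Hz: 16.0 dB
Formula: STC ~ round(average of TL values)
Sum = 45.7 + 51.8 + 29.2 + 50.7 + 15.3 + 16.0 = 208.7
Average = 208.7 / 6 = 34.78
Rounded: 35

35


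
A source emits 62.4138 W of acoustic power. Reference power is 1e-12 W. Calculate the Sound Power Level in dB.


Given values:
  W = 62.4138 W
  W_ref = 1e-12 W
Formula: SWL = 10 * log10(W / W_ref)
Compute ratio: W / W_ref = 62413800000000
Compute log10: log10(62413800000000) = 13.795281
Multiply: SWL = 10 * 13.795281 = 137.95

137.95 dB


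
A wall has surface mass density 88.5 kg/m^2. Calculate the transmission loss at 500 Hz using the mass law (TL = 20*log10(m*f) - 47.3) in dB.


Given values:
  m = 88.5 kg/m^2, f = 500 Hz
Formula: TL = 20 * log10(m * f) - 47.3
Compute m * f = 88.5 * 500 = 44250.0
Compute log10(44250.0) = 4.645913
Compute 20 * 4.645913 = 92.9183
TL = 92.9183 - 47.3 = 45.62

45.62 dB


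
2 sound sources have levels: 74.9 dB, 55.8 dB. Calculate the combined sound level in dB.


Formula: L_total = 10 * log10( sum(10^(Li/10)) )
  Source 1: 10^(74.9/10) = 30902954.3251
  Source 2: 10^(55.8/10) = 380189.3963
Sum of linear values = 31283143.7214
L_total = 10 * log10(31283143.7214) = 74.95

74.95 dB


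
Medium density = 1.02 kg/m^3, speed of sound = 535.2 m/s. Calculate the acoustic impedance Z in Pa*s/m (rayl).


Given values:
  rho = 1.02 kg/m^3
  c = 535.2 m/s
Formula: Z = rho * c
Z = 1.02 * 535.2
Z = 545.9

545.9 rayl


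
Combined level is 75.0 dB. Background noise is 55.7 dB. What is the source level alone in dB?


Given values:
  L_total = 75.0 dB, L_bg = 55.7 dB
Formula: L_source = 10 * log10(10^(L_total/10) - 10^(L_bg/10))
Convert to linear:
  10^(75.0/10) = 31622776.6017
  10^(55.7/10) = 371535.2291
Difference: 31622776.6017 - 371535.2291 = 31251241.3726
L_source = 10 * log10(31251241.3726) = 74.95

74.95 dB


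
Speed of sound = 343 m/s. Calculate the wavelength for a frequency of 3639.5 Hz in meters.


Given values:
  c = 343 m/s, f = 3639.5 Hz
Formula: lambda = c / f
lambda = 343 / 3639.5
lambda = 0.0942

0.0942 m


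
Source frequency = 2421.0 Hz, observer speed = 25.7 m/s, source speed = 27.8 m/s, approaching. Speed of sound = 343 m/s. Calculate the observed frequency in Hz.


Given values:
  f_s = 2421.0 Hz, v_o = 25.7 m/s, v_s = 27.8 m/s
  Direction: approaching
Formula: f_o = f_s * (c + v_o) / (c - v_s)
Numerator: c + v_o = 343 + 25.7 = 368.7
Denominator: c - v_s = 343 - 27.8 = 315.2
f_o = 2421.0 * 368.7 / 315.2 = 2831.92

2831.92 Hz


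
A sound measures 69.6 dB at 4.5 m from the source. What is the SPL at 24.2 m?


Given values:
  SPL1 = 69.6 dB, r1 = 4.5 m, r2 = 24.2 m
Formula: SPL2 = SPL1 - 20 * log10(r2 / r1)
Compute ratio: r2 / r1 = 24.2 / 4.5 = 5.3778
Compute log10: log10(5.3778) = 0.730605
Compute drop: 20 * 0.730605 = 14.6121
SPL2 = 69.6 - 14.6121 = 54.99

54.99 dB


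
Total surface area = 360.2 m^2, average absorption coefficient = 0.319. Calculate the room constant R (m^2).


Given values:
  S = 360.2 m^2, alpha = 0.319
Formula: R = S * alpha / (1 - alpha)
Numerator: 360.2 * 0.319 = 114.9038
Denominator: 1 - 0.319 = 0.681
R = 114.9038 / 0.681 = 168.73

168.73 m^2


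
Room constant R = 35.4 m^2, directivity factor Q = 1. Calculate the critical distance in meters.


Given values:
  R = 35.4 m^2, Q = 1
Formula: d_c = 0.141 * sqrt(Q * R)
Compute Q * R = 1 * 35.4 = 35.4
Compute sqrt(35.4) = 5.9498
d_c = 0.141 * 5.9498 = 0.839

0.839 m


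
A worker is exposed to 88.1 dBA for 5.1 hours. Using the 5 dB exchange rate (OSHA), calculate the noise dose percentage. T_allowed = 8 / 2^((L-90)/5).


Given values:
  L = 88.1 dBA, T = 5.1 hours
Formula: T_allowed = 8 / 2^((L - 90) / 5)
Compute exponent: (88.1 - 90) / 5 = -0.38
Compute 2^(-0.38) = 0.768438
T_allowed = 8 / 0.768438 = 10.410729 hours
Dose = (T / T_allowed) * 100
Dose = (5.1 / 10.410729) * 100 = 48.99

48.99 %


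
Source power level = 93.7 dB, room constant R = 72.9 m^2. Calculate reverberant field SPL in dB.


Given values:
  Lw = 93.7 dB, R = 72.9 m^2
Formula: SPL = Lw + 10 * log10(4 / R)
Compute 4 / R = 4 / 72.9 = 0.05487
Compute 10 * log10(0.05487) = -12.6067
SPL = 93.7 + (-12.6067) = 81.09

81.09 dB


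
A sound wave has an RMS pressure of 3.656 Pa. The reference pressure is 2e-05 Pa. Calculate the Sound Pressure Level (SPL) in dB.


Given values:
  p = 3.656 Pa
  p_ref = 2e-05 Pa
Formula: SPL = 20 * log10(p / p_ref)
Compute ratio: p / p_ref = 3.656 / 2e-05 = 182800
Compute log10: log10(182800) = 5.261976
Multiply: SPL = 20 * 5.261976 = 105.24

105.24 dB


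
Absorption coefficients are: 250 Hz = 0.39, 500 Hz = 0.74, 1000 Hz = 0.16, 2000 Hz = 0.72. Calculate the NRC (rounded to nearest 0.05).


Given values:
  a_250 = 0.39, a_500 = 0.74
  a_1000 = 0.16, a_2000 = 0.72
Formula: NRC = (a250 + a500 + a1000 + a2000) / 4
Sum = 0.39 + 0.74 + 0.16 + 0.72 = 2.01
NRC = 2.01 / 4 = 0.5025
Rounded to nearest 0.05: 0.5

0.5


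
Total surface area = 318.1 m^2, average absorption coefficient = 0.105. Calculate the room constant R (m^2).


Given values:
  S = 318.1 m^2, alpha = 0.105
Formula: R = S * alpha / (1 - alpha)
Numerator: 318.1 * 0.105 = 33.4005
Denominator: 1 - 0.105 = 0.895
R = 33.4005 / 0.895 = 37.32

37.32 m^2


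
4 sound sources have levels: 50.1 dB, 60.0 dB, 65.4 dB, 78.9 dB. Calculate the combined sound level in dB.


Formula: L_total = 10 * log10( sum(10^(Li/10)) )
  Source 1: 10^(50.1/10) = 102329.2992
  Source 2: 10^(60.0/10) = 1000000.0
  Source 3: 10^(65.4/10) = 3467368.5045
  Source 4: 10^(78.9/10) = 77624711.6629
Sum of linear values = 82194409.4666
L_total = 10 * log10(82194409.4666) = 79.15

79.15 dB


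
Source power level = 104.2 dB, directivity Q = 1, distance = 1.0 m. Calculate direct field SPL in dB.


Given values:
  Lw = 104.2 dB, Q = 1, r = 1.0 m
Formula: SPL = Lw + 10 * log10(Q / (4 * pi * r^2))
Compute 4 * pi * r^2 = 4 * pi * 1.0^2 = 12.5664
Compute Q / denom = 1 / 12.5664 = 0.07957729
Compute 10 * log10(0.07957729) = -10.9921
SPL = 104.2 + (-10.9921) = 93.21

93.21 dB


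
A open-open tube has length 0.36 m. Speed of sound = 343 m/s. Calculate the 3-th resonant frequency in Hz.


Given values:
  Tube type: open-open, L = 0.36 m, c = 343 m/s, n = 3
Formula: f_n = n * c / (2 * L)
Compute 2 * L = 2 * 0.36 = 0.72
f = 3 * 343 / 0.72
f = 1429.17

1429.17 Hz


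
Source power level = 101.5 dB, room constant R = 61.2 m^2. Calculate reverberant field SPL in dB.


Given values:
  Lw = 101.5 dB, R = 61.2 m^2
Formula: SPL = Lw + 10 * log10(4 / R)
Compute 4 / R = 4 / 61.2 = 0.065359
Compute 10 * log10(0.065359) = -11.8469
SPL = 101.5 + (-11.8469) = 89.65

89.65 dB


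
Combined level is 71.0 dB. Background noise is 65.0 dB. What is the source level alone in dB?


Given values:
  L_total = 71.0 dB, L_bg = 65.0 dB
Formula: L_source = 10 * log10(10^(L_total/10) - 10^(L_bg/10))
Convert to linear:
  10^(71.0/10) = 12589254.1179
  10^(65.0/10) = 3162277.6602
Difference: 12589254.1179 - 3162277.6602 = 9426976.4577
L_source = 10 * log10(9426976.4577) = 69.74

69.74 dB


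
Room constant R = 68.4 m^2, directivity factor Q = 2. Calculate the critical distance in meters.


Given values:
  R = 68.4 m^2, Q = 2
Formula: d_c = 0.141 * sqrt(Q * R)
Compute Q * R = 2 * 68.4 = 136.8
Compute sqrt(136.8) = 11.6962
d_c = 0.141 * 11.6962 = 1.649

1.649 m


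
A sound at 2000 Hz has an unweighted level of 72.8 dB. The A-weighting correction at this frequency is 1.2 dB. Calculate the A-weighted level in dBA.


Given values:
  SPL = 72.8 dB
  A-weighting at 2000 Hz = 1.2 dB
Formula: L_A = SPL + A_weight
L_A = 72.8 + (1.2)
L_A = 74.0

74.0 dBA


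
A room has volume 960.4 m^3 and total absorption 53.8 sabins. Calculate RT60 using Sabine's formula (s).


Given values:
  V = 960.4 m^3
  A = 53.8 sabins
Formula: RT60 = 0.161 * V / A
Numerator: 0.161 * 960.4 = 154.6244
RT60 = 154.6244 / 53.8 = 2.874

2.874 s


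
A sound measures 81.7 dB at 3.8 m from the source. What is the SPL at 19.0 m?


Given values:
  SPL1 = 81.7 dB, r1 = 3.8 m, r2 = 19.0 m
Formula: SPL2 = SPL1 - 20 * log10(r2 / r1)
Compute ratio: r2 / r1 = 19.0 / 3.8 = 5.0
Compute log10: log10(5.0) = 0.69897
Compute drop: 20 * 0.69897 = 13.9794
SPL2 = 81.7 - 13.9794 = 67.72

67.72 dB


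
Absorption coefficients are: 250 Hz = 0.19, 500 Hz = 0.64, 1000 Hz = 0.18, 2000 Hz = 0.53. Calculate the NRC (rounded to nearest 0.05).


Given values:
  a_250 = 0.19, a_500 = 0.64
  a_1000 = 0.18, a_2000 = 0.53
Formula: NRC = (a250 + a500 + a1000 + a2000) / 4
Sum = 0.19 + 0.64 + 0.18 + 0.53 = 1.54
NRC = 1.54 / 4 = 0.385
Rounded to nearest 0.05: 0.4

0.4


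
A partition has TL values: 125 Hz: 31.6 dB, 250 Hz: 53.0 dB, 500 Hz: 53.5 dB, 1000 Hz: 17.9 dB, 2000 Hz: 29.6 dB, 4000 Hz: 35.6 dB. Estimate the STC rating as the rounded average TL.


Given TL values at each frequency:
  125 Hz: 31.6 dB
  250 Hz: 53.0 dB
  500 Hz: 53.5 dB
  1000 Hz: 17.9 dB
  2000 Hz: 29.6 dB
  4000 Hz: 35.6 dB
Formula: STC ~ round(average of TL values)
Sum = 31.6 + 53.0 + 53.5 + 17.9 + 29.6 + 35.6 = 221.2
Average = 221.2 / 6 = 36.87
Rounded: 37

37


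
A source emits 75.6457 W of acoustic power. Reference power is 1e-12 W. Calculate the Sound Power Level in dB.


Given values:
  W = 75.6457 W
  W_ref = 1e-12 W
Formula: SWL = 10 * log10(W / W_ref)
Compute ratio: W / W_ref = 75645700000000
Compute log10: log10(75645700000000) = 13.878784
Multiply: SWL = 10 * 13.878784 = 138.79

138.79 dB


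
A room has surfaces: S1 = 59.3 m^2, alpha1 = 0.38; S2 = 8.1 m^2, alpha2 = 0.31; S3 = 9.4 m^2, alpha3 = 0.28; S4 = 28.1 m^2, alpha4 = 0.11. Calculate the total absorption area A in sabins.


Given surfaces:
  Surface 1: 59.3 * 0.38 = 22.534
  Surface 2: 8.1 * 0.31 = 2.511
  Surface 3: 9.4 * 0.28 = 2.632
  Surface 4: 28.1 * 0.11 = 3.091
Formula: A = sum(Si * alpha_i)
A = 22.534 + 2.511 + 2.632 + 3.091
A = 30.77

30.77 sabins


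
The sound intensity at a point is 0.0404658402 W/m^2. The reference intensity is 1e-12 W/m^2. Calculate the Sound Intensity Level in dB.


Given values:
  I = 0.0404658402 W/m^2
  I_ref = 1e-12 W/m^2
Formula: SIL = 10 * log10(I / I_ref)
Compute ratio: I / I_ref = 40465840200
Compute log10: log10(40465840200) = 10.607089
Multiply: SIL = 10 * 10.607089 = 106.07

106.07 dB


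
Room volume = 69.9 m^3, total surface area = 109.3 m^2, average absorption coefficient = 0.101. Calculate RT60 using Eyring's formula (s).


Given values:
  V = 69.9 m^3, S = 109.3 m^2, alpha = 0.101
Formula: RT60 = 0.161 * V / (-S * ln(1 - alpha))
Compute ln(1 - 0.101) = ln(0.899) = -0.106472
Denominator: -109.3 * -0.106472 = 11.6374
Numerator: 0.161 * 69.9 = 11.2539
RT60 = 11.2539 / 11.6374 = 0.967

0.967 s


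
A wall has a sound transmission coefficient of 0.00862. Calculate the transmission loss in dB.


Given values:
  tau = 0.00862
Formula: TL = 10 * log10(1 / tau)
Compute 1 / tau = 1 / 0.00862 = 116.0093
Compute log10(116.0093) = 2.064493
TL = 10 * 2.064493 = 20.64

20.64 dB


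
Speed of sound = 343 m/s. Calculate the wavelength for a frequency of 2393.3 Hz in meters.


Given values:
  c = 343 m/s, f = 2393.3 Hz
Formula: lambda = c / f
lambda = 343 / 2393.3
lambda = 0.1433

0.1433 m


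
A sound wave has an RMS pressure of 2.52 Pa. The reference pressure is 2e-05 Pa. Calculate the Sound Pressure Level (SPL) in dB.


Given values:
  p = 2.52 Pa
  p_ref = 2e-05 Pa
Formula: SPL = 20 * log10(p / p_ref)
Compute ratio: p / p_ref = 2.52 / 2e-05 = 126000
Compute log10: log10(126000) = 5.100371
Multiply: SPL = 20 * 5.100371 = 102.01

102.01 dB


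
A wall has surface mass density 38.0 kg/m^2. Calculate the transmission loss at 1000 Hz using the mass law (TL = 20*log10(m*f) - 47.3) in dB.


Given values:
  m = 38.0 kg/m^2, f = 1000 Hz
Formula: TL = 20 * log10(m * f) - 47.3
Compute m * f = 38.0 * 1000 = 38000.0
Compute log10(38000.0) = 4.579784
Compute 20 * 4.579784 = 91.5957
TL = 91.5957 - 47.3 = 44.3

44.3 dB


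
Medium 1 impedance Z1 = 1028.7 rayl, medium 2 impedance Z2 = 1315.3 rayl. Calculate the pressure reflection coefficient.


Given values:
  Z1 = 1028.7 rayl, Z2 = 1315.3 rayl
Formula: R = (Z2 - Z1) / (Z2 + Z1)
Numerator: Z2 - Z1 = 1315.3 - 1028.7 = 286.6
Denominator: Z2 + Z1 = 1315.3 + 1028.7 = 2344.0
R = 286.6 / 2344.0 = 0.1223

0.1223


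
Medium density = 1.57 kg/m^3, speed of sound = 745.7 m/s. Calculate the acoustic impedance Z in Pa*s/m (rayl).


Given values:
  rho = 1.57 kg/m^3
  c = 745.7 m/s
Formula: Z = rho * c
Z = 1.57 * 745.7
Z = 1170.75

1170.75 rayl


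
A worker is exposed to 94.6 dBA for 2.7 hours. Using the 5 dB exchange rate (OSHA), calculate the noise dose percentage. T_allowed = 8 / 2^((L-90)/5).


Given values:
  L = 94.6 dBA, T = 2.7 hours
Formula: T_allowed = 8 / 2^((L - 90) / 5)
Compute exponent: (94.6 - 90) / 5 = 0.92
Compute 2^(0.92) = 1.892115
T_allowed = 8 / 1.892115 = 4.228073 hours
Dose = (T / T_allowed) * 100
Dose = (2.7 / 4.228073) * 100 = 63.86

63.86 %


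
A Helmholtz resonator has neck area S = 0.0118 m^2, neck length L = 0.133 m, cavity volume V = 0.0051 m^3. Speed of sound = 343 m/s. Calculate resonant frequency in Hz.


Given values:
  S = 0.0118 m^2, L = 0.133 m, V = 0.0051 m^3, c = 343 m/s
Formula: f = (c / (2*pi)) * sqrt(S / (V * L))
Compute V * L = 0.0051 * 0.133 = 0.0006783
Compute S / (V * L) = 0.0118 / 0.0006783 = 17.3964
Compute sqrt(17.3964) = 4.170899
Compute c / (2*pi) = 343 / 6.283185 = 54.590148
f = 54.590148 * 4.170899 = 227.69

227.69 Hz


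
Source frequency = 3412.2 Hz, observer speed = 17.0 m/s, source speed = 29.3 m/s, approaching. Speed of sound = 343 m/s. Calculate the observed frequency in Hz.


Given values:
  f_s = 3412.2 Hz, v_o = 17.0 m/s, v_s = 29.3 m/s
  Direction: approaching
Formula: f_o = f_s * (c + v_o) / (c - v_s)
Numerator: c + v_o = 343 + 17.0 = 360.0
Denominator: c - v_s = 343 - 29.3 = 313.7
f_o = 3412.2 * 360.0 / 313.7 = 3915.82

3915.82 Hz


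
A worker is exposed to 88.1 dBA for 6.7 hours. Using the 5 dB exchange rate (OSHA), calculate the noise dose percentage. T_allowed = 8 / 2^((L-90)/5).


Given values:
  L = 88.1 dBA, T = 6.7 hours
Formula: T_allowed = 8 / 2^((L - 90) / 5)
Compute exponent: (88.1 - 90) / 5 = -0.38
Compute 2^(-0.38) = 0.768438
T_allowed = 8 / 0.768438 = 10.410729 hours
Dose = (T / T_allowed) * 100
Dose = (6.7 / 10.410729) * 100 = 64.36

64.36 %


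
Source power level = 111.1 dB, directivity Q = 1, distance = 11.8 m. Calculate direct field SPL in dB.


Given values:
  Lw = 111.1 dB, Q = 1, r = 11.8 m
Formula: SPL = Lw + 10 * log10(Q / (4 * pi * r^2))
Compute 4 * pi * r^2 = 4 * pi * 11.8^2 = 1749.7414
Compute Q / denom = 1 / 1749.7414 = 0.00057151
Compute 10 * log10(0.00057151) = -32.4298
SPL = 111.1 + (-32.4298) = 78.67

78.67 dB


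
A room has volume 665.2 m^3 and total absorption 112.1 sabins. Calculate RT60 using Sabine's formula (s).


Given values:
  V = 665.2 m^3
  A = 112.1 sabins
Formula: RT60 = 0.161 * V / A
Numerator: 0.161 * 665.2 = 107.0972
RT60 = 107.0972 / 112.1 = 0.955

0.955 s


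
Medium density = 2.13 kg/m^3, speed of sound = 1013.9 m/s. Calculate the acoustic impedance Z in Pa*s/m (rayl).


Given values:
  rho = 2.13 kg/m^3
  c = 1013.9 m/s
Formula: Z = rho * c
Z = 2.13 * 1013.9
Z = 2159.61

2159.61 rayl


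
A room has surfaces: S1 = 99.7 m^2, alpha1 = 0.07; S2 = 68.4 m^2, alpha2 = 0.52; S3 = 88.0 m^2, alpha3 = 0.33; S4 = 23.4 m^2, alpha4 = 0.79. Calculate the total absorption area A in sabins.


Given surfaces:
  Surface 1: 99.7 * 0.07 = 6.979
  Surface 2: 68.4 * 0.52 = 35.568
  Surface 3: 88.0 * 0.33 = 29.04
  Surface 4: 23.4 * 0.79 = 18.486
Formula: A = sum(Si * alpha_i)
A = 6.979 + 35.568 + 29.04 + 18.486
A = 90.07

90.07 sabins


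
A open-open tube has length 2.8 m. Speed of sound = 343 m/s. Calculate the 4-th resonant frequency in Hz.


Given values:
  Tube type: open-open, L = 2.8 m, c = 343 m/s, n = 4
Formula: f_n = n * c / (2 * L)
Compute 2 * L = 2 * 2.8 = 5.6
f = 4 * 343 / 5.6
f = 245.0

245.0 Hz


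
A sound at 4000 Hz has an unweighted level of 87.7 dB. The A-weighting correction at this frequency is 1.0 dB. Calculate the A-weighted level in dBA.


Given values:
  SPL = 87.7 dB
  A-weighting at 4000 Hz = 1.0 dB
Formula: L_A = SPL + A_weight
L_A = 87.7 + (1.0)
L_A = 88.7

88.7 dBA


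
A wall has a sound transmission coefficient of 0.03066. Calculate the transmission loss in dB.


Given values:
  tau = 0.03066
Formula: TL = 10 * log10(1 / tau)
Compute 1 / tau = 1 / 0.03066 = 32.6158
Compute log10(32.6158) = 1.513428
TL = 10 * 1.513428 = 15.13

15.13 dB


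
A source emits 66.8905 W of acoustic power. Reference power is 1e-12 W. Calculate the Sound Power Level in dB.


Given values:
  W = 66.8905 W
  W_ref = 1e-12 W
Formula: SWL = 10 * log10(W / W_ref)
Compute ratio: W / W_ref = 66890500000000
Compute log10: log10(66890500000000) = 13.825364
Multiply: SWL = 10 * 13.825364 = 138.25

138.25 dB


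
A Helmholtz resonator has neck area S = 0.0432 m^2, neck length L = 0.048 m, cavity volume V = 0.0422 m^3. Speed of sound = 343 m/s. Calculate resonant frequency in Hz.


Given values:
  S = 0.0432 m^2, L = 0.048 m, V = 0.0422 m^3, c = 343 m/s
Formula: f = (c / (2*pi)) * sqrt(S / (V * L))
Compute V * L = 0.0422 * 0.048 = 0.0020256
Compute S / (V * L) = 0.0432 / 0.0020256 = 21.327
Compute sqrt(21.327) = 4.618116
Compute c / (2*pi) = 343 / 6.283185 = 54.590148
f = 54.590148 * 4.618116 = 252.1

252.1 Hz


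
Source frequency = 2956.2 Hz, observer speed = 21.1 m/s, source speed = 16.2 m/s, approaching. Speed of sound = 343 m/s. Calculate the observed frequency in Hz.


Given values:
  f_s = 2956.2 Hz, v_o = 21.1 m/s, v_s = 16.2 m/s
  Direction: approaching
Formula: f_o = f_s * (c + v_o) / (c - v_s)
Numerator: c + v_o = 343 + 21.1 = 364.1
Denominator: c - v_s = 343 - 16.2 = 326.8
f_o = 2956.2 * 364.1 / 326.8 = 3293.61

3293.61 Hz


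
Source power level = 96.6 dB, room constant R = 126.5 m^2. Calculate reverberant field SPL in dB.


Given values:
  Lw = 96.6 dB, R = 126.5 m^2
Formula: SPL = Lw + 10 * log10(4 / R)
Compute 4 / R = 4 / 126.5 = 0.031621
Compute 10 * log10(0.031621) = -15.0002
SPL = 96.6 + (-15.0002) = 81.6

81.6 dB


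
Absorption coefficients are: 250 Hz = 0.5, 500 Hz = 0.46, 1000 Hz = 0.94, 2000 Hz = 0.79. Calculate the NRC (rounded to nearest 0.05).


Given values:
  a_250 = 0.5, a_500 = 0.46
  a_1000 = 0.94, a_2000 = 0.79
Formula: NRC = (a250 + a500 + a1000 + a2000) / 4
Sum = 0.5 + 0.46 + 0.94 + 0.79 = 2.69
NRC = 2.69 / 4 = 0.6725
Rounded to nearest 0.05: 0.65

0.65


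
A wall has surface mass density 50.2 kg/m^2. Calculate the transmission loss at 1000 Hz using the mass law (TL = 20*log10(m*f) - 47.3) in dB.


Given values:
  m = 50.2 kg/m^2, f = 1000 Hz
Formula: TL = 20 * log10(m * f) - 47.3
Compute m * f = 50.2 * 1000 = 50200.0
Compute log10(50200.0) = 4.700704
Compute 20 * 4.700704 = 94.0141
TL = 94.0141 - 47.3 = 46.71

46.71 dB


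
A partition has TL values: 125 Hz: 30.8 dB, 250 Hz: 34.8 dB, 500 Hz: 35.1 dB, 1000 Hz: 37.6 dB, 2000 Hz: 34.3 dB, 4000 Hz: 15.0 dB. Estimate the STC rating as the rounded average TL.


Given TL values at each frequency:
  125 Hz: 30.8 dB
  250 Hz: 34.8 dB
  500 Hz: 35.1 dB
  1000 Hz: 37.6 dB
  2000 Hz: 34.3 dB
  4000 Hz: 15.0 dB
Formula: STC ~ round(average of TL values)
Sum = 30.8 + 34.8 + 35.1 + 37.6 + 34.3 + 15.0 = 187.6
Average = 187.6 / 6 = 31.27
Rounded: 31

31


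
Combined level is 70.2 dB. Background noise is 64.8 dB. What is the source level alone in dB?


Given values:
  L_total = 70.2 dB, L_bg = 64.8 dB
Formula: L_source = 10 * log10(10^(L_total/10) - 10^(L_bg/10))
Convert to linear:
  10^(70.2/10) = 10471285.4805
  10^(64.8/10) = 3019951.7204
Difference: 10471285.4805 - 3019951.7204 = 7451333.7601
L_source = 10 * log10(7451333.7601) = 68.72

68.72 dB


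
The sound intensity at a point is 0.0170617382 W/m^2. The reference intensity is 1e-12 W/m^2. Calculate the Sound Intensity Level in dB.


Given values:
  I = 0.0170617382 W/m^2
  I_ref = 1e-12 W/m^2
Formula: SIL = 10 * log10(I / I_ref)
Compute ratio: I / I_ref = 17061738200
Compute log10: log10(17061738200) = 10.232023
Multiply: SIL = 10 * 10.232023 = 102.32

102.32 dB


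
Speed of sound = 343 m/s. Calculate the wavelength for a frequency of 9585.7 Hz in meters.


Given values:
  c = 343 m/s, f = 9585.7 Hz
Formula: lambda = c / f
lambda = 343 / 9585.7
lambda = 0.0358

0.0358 m


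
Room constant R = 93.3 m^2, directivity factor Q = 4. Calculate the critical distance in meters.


Given values:
  R = 93.3 m^2, Q = 4
Formula: d_c = 0.141 * sqrt(Q * R)
Compute Q * R = 4 * 93.3 = 373.2
Compute sqrt(373.2) = 19.3184
d_c = 0.141 * 19.3184 = 2.724

2.724 m


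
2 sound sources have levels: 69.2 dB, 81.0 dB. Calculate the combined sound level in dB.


Formula: L_total = 10 * log10( sum(10^(Li/10)) )
  Source 1: 10^(69.2/10) = 8317637.711
  Source 2: 10^(81.0/10) = 125892541.1794
Sum of linear values = 134210178.8904
L_total = 10 * log10(134210178.8904) = 81.28

81.28 dB


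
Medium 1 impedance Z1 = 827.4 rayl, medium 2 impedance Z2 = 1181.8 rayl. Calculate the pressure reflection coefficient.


Given values:
  Z1 = 827.4 rayl, Z2 = 1181.8 rayl
Formula: R = (Z2 - Z1) / (Z2 + Z1)
Numerator: Z2 - Z1 = 1181.8 - 827.4 = 354.4
Denominator: Z2 + Z1 = 1181.8 + 827.4 = 2009.2
R = 354.4 / 2009.2 = 0.1764

0.1764


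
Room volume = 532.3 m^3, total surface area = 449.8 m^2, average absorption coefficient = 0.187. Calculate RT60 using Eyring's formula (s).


Given values:
  V = 532.3 m^3, S = 449.8 m^2, alpha = 0.187
Formula: RT60 = 0.161 * V / (-S * ln(1 - alpha))
Compute ln(1 - 0.187) = ln(0.813) = -0.207024
Denominator: -449.8 * -0.207024 = 93.1194
Numerator: 0.161 * 532.3 = 85.7003
RT60 = 85.7003 / 93.1194 = 0.92

0.92 s


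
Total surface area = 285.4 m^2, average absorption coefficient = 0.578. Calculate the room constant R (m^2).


Given values:
  S = 285.4 m^2, alpha = 0.578
Formula: R = S * alpha / (1 - alpha)
Numerator: 285.4 * 0.578 = 164.9612
Denominator: 1 - 0.578 = 0.422
R = 164.9612 / 0.422 = 390.9

390.9 m^2


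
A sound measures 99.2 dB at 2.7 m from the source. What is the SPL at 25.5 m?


Given values:
  SPL1 = 99.2 dB, r1 = 2.7 m, r2 = 25.5 m
Formula: SPL2 = SPL1 - 20 * log10(r2 / r1)
Compute ratio: r2 / r1 = 25.5 / 2.7 = 9.4444
Compute log10: log10(9.4444) = 0.975174
Compute drop: 20 * 0.975174 = 19.5035
SPL2 = 99.2 - 19.5035 = 79.7

79.7 dB


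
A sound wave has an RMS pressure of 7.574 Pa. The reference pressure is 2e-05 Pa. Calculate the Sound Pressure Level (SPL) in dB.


Given values:
  p = 7.574 Pa
  p_ref = 2e-05 Pa
Formula: SPL = 20 * log10(p / p_ref)
Compute ratio: p / p_ref = 7.574 / 2e-05 = 378700
Compute log10: log10(378700) = 5.578295
Multiply: SPL = 20 * 5.578295 = 111.57

111.57 dB


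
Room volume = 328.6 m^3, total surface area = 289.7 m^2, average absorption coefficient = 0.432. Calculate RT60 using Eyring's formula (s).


Given values:
  V = 328.6 m^3, S = 289.7 m^2, alpha = 0.432
Formula: RT60 = 0.161 * V / (-S * ln(1 - alpha))
Compute ln(1 - 0.432) = ln(0.568) = -0.565634
Denominator: -289.7 * -0.565634 = 163.8642
Numerator: 0.161 * 328.6 = 52.9046
RT60 = 52.9046 / 163.8642 = 0.323

0.323 s


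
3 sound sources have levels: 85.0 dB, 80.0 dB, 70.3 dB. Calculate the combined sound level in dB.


Formula: L_total = 10 * log10( sum(10^(Li/10)) )
  Source 1: 10^(85.0/10) = 316227766.0168
  Source 2: 10^(80.0/10) = 100000000.0
  Source 3: 10^(70.3/10) = 10715193.0524
Sum of linear values = 426942959.0692
L_total = 10 * log10(426942959.0692) = 86.3

86.3 dB


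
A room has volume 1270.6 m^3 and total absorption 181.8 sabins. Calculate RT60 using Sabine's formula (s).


Given values:
  V = 1270.6 m^3
  A = 181.8 sabins
Formula: RT60 = 0.161 * V / A
Numerator: 0.161 * 1270.6 = 204.5666
RT60 = 204.5666 / 181.8 = 1.125

1.125 s


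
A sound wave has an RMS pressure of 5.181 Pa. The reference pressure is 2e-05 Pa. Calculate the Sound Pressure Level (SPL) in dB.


Given values:
  p = 5.181 Pa
  p_ref = 2e-05 Pa
Formula: SPL = 20 * log10(p / p_ref)
Compute ratio: p / p_ref = 5.181 / 2e-05 = 259050
Compute log10: log10(259050) = 5.413384
Multiply: SPL = 20 * 5.413384 = 108.27

108.27 dB


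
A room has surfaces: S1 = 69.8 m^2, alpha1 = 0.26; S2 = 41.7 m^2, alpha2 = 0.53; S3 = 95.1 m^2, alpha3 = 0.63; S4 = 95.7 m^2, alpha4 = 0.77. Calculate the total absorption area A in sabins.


Given surfaces:
  Surface 1: 69.8 * 0.26 = 18.148
  Surface 2: 41.7 * 0.53 = 22.101
  Surface 3: 95.1 * 0.63 = 59.913
  Surface 4: 95.7 * 0.77 = 73.689
Formula: A = sum(Si * alpha_i)
A = 18.148 + 22.101 + 59.913 + 73.689
A = 173.85

173.85 sabins


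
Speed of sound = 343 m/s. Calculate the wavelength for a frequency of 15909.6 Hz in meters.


Given values:
  c = 343 m/s, f = 15909.6 Hz
Formula: lambda = c / f
lambda = 343 / 15909.6
lambda = 0.0216

0.0216 m


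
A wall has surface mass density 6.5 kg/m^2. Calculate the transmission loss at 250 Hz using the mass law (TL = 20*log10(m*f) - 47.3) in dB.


Given values:
  m = 6.5 kg/m^2, f = 250 Hz
Formula: TL = 20 * log10(m * f) - 47.3
Compute m * f = 6.5 * 250 = 1625.0
Compute log10(1625.0) = 3.210853
Compute 20 * 3.210853 = 64.2171
TL = 64.2171 - 47.3 = 16.92

16.92 dB


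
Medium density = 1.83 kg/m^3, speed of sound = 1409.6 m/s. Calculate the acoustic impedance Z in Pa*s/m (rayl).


Given values:
  rho = 1.83 kg/m^3
  c = 1409.6 m/s
Formula: Z = rho * c
Z = 1.83 * 1409.6
Z = 2579.57

2579.57 rayl


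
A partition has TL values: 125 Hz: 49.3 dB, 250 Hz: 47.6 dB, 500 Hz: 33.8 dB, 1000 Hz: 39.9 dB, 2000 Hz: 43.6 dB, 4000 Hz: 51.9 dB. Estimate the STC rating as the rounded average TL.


Given TL values at each frequency:
  125 Hz: 49.3 dB
  250 Hz: 47.6 dB
  500 Hz: 33.8 dB
  1000 Hz: 39.9 dB
  2000 Hz: 43.6 dB
  4000 Hz: 51.9 dB
Formula: STC ~ round(average of TL values)
Sum = 49.3 + 47.6 + 33.8 + 39.9 + 43.6 + 51.9 = 266.1
Average = 266.1 / 6 = 44.35
Rounded: 44

44


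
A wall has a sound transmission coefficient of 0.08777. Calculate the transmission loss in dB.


Given values:
  tau = 0.08777
Formula: TL = 10 * log10(1 / tau)
Compute 1 / tau = 1 / 0.08777 = 11.3934
Compute log10(11.3934) = 1.056653
TL = 10 * 1.056653 = 10.57

10.57 dB


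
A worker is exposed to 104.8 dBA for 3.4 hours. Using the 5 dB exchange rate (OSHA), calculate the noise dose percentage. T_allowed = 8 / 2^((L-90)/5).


Given values:
  L = 104.8 dBA, T = 3.4 hours
Formula: T_allowed = 8 / 2^((L - 90) / 5)
Compute exponent: (104.8 - 90) / 5 = 2.96
Compute 2^(2.96) = 7.78124
T_allowed = 8 / 7.78124 = 1.028114 hours
Dose = (T / T_allowed) * 100
Dose = (3.4 / 1.028114) * 100 = 330.7

330.7 %


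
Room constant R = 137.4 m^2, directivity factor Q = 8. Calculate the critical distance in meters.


Given values:
  R = 137.4 m^2, Q = 8
Formula: d_c = 0.141 * sqrt(Q * R)
Compute Q * R = 8 * 137.4 = 1099.2
Compute sqrt(1099.2) = 33.1542
d_c = 0.141 * 33.1542 = 4.675

4.675 m


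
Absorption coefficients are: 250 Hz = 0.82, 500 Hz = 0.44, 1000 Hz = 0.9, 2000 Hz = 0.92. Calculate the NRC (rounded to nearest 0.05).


Given values:
  a_250 = 0.82, a_500 = 0.44
  a_1000 = 0.9, a_2000 = 0.92
Formula: NRC = (a250 + a500 + a1000 + a2000) / 4
Sum = 0.82 + 0.44 + 0.9 + 0.92 = 3.08
NRC = 3.08 / 4 = 0.77
Rounded to nearest 0.05: 0.75

0.75


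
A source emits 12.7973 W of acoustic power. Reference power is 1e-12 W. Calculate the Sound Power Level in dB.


Given values:
  W = 12.7973 W
  W_ref = 1e-12 W
Formula: SWL = 10 * log10(W / W_ref)
Compute ratio: W / W_ref = 12797300000000
Compute log10: log10(12797300000000) = 13.107118
Multiply: SWL = 10 * 13.107118 = 131.07

131.07 dB


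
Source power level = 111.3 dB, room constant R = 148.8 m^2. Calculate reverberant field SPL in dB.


Given values:
  Lw = 111.3 dB, R = 148.8 m^2
Formula: SPL = Lw + 10 * log10(4 / R)
Compute 4 / R = 4 / 148.8 = 0.026882
Compute 10 * log10(0.026882) = -15.7054
SPL = 111.3 + (-15.7054) = 95.59

95.59 dB


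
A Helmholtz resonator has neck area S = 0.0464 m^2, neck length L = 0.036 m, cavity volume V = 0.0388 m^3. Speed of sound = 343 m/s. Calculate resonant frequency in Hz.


Given values:
  S = 0.0464 m^2, L = 0.036 m, V = 0.0388 m^3, c = 343 m/s
Formula: f = (c / (2*pi)) * sqrt(S / (V * L))
Compute V * L = 0.0388 * 0.036 = 0.0013968
Compute S / (V * L) = 0.0464 / 0.0013968 = 33.2188
Compute sqrt(33.2188) = 5.763575
Compute c / (2*pi) = 343 / 6.283185 = 54.590148
f = 54.590148 * 5.763575 = 314.63

314.63 Hz


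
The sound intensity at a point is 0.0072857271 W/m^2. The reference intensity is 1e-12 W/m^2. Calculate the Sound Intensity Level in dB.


Given values:
  I = 0.0072857271 W/m^2
  I_ref = 1e-12 W/m^2
Formula: SIL = 10 * log10(I / I_ref)
Compute ratio: I / I_ref = 7285727100
Compute log10: log10(7285727100) = 9.862473
Multiply: SIL = 10 * 9.862473 = 98.62

98.62 dB


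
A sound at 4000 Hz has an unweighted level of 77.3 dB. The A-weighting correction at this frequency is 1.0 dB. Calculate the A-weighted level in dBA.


Given values:
  SPL = 77.3 dB
  A-weighting at 4000 Hz = 1.0 dB
Formula: L_A = SPL + A_weight
L_A = 77.3 + (1.0)
L_A = 78.3

78.3 dBA


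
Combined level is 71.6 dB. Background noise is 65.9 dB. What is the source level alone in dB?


Given values:
  L_total = 71.6 dB, L_bg = 65.9 dB
Formula: L_source = 10 * log10(10^(L_total/10) - 10^(L_bg/10))
Convert to linear:
  10^(71.6/10) = 14454397.7075
  10^(65.9/10) = 3890451.4499
Difference: 14454397.7075 - 3890451.4499 = 10563946.2576
L_source = 10 * log10(10563946.2576) = 70.24

70.24 dB


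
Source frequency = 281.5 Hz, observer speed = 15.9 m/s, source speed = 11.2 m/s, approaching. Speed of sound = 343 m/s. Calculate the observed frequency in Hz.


Given values:
  f_s = 281.5 Hz, v_o = 15.9 m/s, v_s = 11.2 m/s
  Direction: approaching
Formula: f_o = f_s * (c + v_o) / (c - v_s)
Numerator: c + v_o = 343 + 15.9 = 358.9
Denominator: c - v_s = 343 - 11.2 = 331.8
f_o = 281.5 * 358.9 / 331.8 = 304.49

304.49 Hz


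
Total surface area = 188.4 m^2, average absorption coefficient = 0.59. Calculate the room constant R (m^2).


Given values:
  S = 188.4 m^2, alpha = 0.59
Formula: R = S * alpha / (1 - alpha)
Numerator: 188.4 * 0.59 = 111.156
Denominator: 1 - 0.59 = 0.41
R = 111.156 / 0.41 = 271.11

271.11 m^2


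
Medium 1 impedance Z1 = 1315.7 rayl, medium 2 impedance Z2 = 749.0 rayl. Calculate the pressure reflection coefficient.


Given values:
  Z1 = 1315.7 rayl, Z2 = 749.0 rayl
Formula: R = (Z2 - Z1) / (Z2 + Z1)
Numerator: Z2 - Z1 = 749.0 - 1315.7 = -566.7
Denominator: Z2 + Z1 = 749.0 + 1315.7 = 2064.7
R = -566.7 / 2064.7 = -0.2745

-0.2745


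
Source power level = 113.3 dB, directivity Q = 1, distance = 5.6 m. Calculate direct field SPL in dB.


Given values:
  Lw = 113.3 dB, Q = 1, r = 5.6 m
Formula: SPL = Lw + 10 * log10(Q / (4 * pi * r^2))
Compute 4 * pi * r^2 = 4 * pi * 5.6^2 = 394.0814
Compute Q / denom = 1 / 394.0814 = 0.00253755
Compute 10 * log10(0.00253755) = -25.9559
SPL = 113.3 + (-25.9559) = 87.34

87.34 dB


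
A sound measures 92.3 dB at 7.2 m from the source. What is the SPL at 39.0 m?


Given values:
  SPL1 = 92.3 dB, r1 = 7.2 m, r2 = 39.0 m
Formula: SPL2 = SPL1 - 20 * log10(r2 / r1)
Compute ratio: r2 / r1 = 39.0 / 7.2 = 5.4167
Compute log10: log10(5.4167) = 0.733735
Compute drop: 20 * 0.733735 = 14.6747
SPL2 = 92.3 - 14.6747 = 77.63

77.63 dB


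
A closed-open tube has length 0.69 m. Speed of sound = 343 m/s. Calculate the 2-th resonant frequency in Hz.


Given values:
  Tube type: closed-open, L = 0.69 m, c = 343 m/s, n = 2
Formula: f_n = (2n - 1) * c / (4 * L)
Compute 2n - 1 = 2*2 - 1 = 3
Compute 4 * L = 4 * 0.69 = 2.76
f = 3 * 343 / 2.76
f = 372.83

372.83 Hz


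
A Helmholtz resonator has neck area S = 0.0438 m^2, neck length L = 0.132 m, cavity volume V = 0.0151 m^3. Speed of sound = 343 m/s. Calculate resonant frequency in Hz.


Given values:
  S = 0.0438 m^2, L = 0.132 m, V = 0.0151 m^3, c = 343 m/s
Formula: f = (c / (2*pi)) * sqrt(S / (V * L))
Compute V * L = 0.0151 * 0.132 = 0.0019932
Compute S / (V * L) = 0.0438 / 0.0019932 = 21.9747
Compute sqrt(21.9747) = 4.687718
Compute c / (2*pi) = 343 / 6.283185 = 54.590148
f = 54.590148 * 4.687718 = 255.9

255.9 Hz


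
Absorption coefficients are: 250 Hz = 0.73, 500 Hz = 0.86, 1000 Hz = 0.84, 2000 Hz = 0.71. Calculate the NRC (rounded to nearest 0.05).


Given values:
  a_250 = 0.73, a_500 = 0.86
  a_1000 = 0.84, a_2000 = 0.71
Formula: NRC = (a250 + a500 + a1000 + a2000) / 4
Sum = 0.73 + 0.86 + 0.84 + 0.71 = 3.14
NRC = 3.14 / 4 = 0.785
Rounded to nearest 0.05: 0.8

0.8


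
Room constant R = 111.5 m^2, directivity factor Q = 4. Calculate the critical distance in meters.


Given values:
  R = 111.5 m^2, Q = 4
Formula: d_c = 0.141 * sqrt(Q * R)
Compute Q * R = 4 * 111.5 = 446.0
Compute sqrt(446.0) = 21.1187
d_c = 0.141 * 21.1187 = 2.978

2.978 m


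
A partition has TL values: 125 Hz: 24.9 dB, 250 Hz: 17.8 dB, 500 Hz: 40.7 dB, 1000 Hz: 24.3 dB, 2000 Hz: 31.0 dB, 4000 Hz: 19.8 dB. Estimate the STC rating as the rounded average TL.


Given TL values at each frequency:
  125 Hz: 24.9 dB
  250 Hz: 17.8 dB
  500 Hz: 40.7 dB
  1000 Hz: 24.3 dB
  2000 Hz: 31.0 dB
  4000 Hz: 19.8 dB
Formula: STC ~ round(average of TL values)
Sum = 24.9 + 17.8 + 40.7 + 24.3 + 31.0 + 19.8 = 158.5
Average = 158.5 / 6 = 26.42
Rounded: 26

26


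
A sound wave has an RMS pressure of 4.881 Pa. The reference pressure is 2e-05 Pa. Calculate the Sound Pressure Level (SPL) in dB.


Given values:
  p = 4.881 Pa
  p_ref = 2e-05 Pa
Formula: SPL = 20 * log10(p / p_ref)
Compute ratio: p / p_ref = 4.881 / 2e-05 = 244050
Compute log10: log10(244050) = 5.387479
Multiply: SPL = 20 * 5.387479 = 107.75

107.75 dB


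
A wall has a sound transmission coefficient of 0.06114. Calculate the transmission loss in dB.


Given values:
  tau = 0.06114
Formula: TL = 10 * log10(1 / tau)
Compute 1 / tau = 1 / 0.06114 = 16.3559
Compute log10(16.3559) = 1.213674
TL = 10 * 1.213674 = 12.14

12.14 dB


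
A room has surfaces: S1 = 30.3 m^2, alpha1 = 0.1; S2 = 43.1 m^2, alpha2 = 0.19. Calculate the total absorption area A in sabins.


Given surfaces:
  Surface 1: 30.3 * 0.1 = 3.03
  Surface 2: 43.1 * 0.19 = 8.189
Formula: A = sum(Si * alpha_i)
A = 3.03 + 8.189
A = 11.22

11.22 sabins


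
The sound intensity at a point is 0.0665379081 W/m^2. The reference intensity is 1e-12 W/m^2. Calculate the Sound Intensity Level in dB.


Given values:
  I = 0.0665379081 W/m^2
  I_ref = 1e-12 W/m^2
Formula: SIL = 10 * log10(I / I_ref)
Compute ratio: I / I_ref = 66537908100
Compute log10: log10(66537908100) = 10.823069
Multiply: SIL = 10 * 10.823069 = 108.23

108.23 dB


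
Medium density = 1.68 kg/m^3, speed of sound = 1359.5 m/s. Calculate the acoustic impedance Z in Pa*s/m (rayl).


Given values:
  rho = 1.68 kg/m^3
  c = 1359.5 m/s
Formula: Z = rho * c
Z = 1.68 * 1359.5
Z = 2283.96

2283.96 rayl


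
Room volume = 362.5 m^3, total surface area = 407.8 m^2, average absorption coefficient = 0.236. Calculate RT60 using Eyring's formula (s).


Given values:
  V = 362.5 m^3, S = 407.8 m^2, alpha = 0.236
Formula: RT60 = 0.161 * V / (-S * ln(1 - alpha))
Compute ln(1 - 0.236) = ln(0.764) = -0.269187
Denominator: -407.8 * -0.269187 = 109.7745
Numerator: 0.161 * 362.5 = 58.3625
RT60 = 58.3625 / 109.7745 = 0.532

0.532 s


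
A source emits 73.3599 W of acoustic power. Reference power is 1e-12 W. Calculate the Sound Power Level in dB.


Given values:
  W = 73.3599 W
  W_ref = 1e-12 W
Formula: SWL = 10 * log10(W / W_ref)
Compute ratio: W / W_ref = 73359900000000
Compute log10: log10(73359900000000) = 13.865459
Multiply: SWL = 10 * 13.865459 = 138.65

138.65 dB


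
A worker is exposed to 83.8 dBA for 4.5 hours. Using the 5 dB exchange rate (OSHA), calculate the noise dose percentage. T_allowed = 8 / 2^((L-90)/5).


Given values:
  L = 83.8 dBA, T = 4.5 hours
Formula: T_allowed = 8 / 2^((L - 90) / 5)
Compute exponent: (83.8 - 90) / 5 = -1.24
Compute 2^(-1.24) = 0.423373
T_allowed = 8 / 0.423373 = 18.895867 hours
Dose = (T / T_allowed) * 100
Dose = (4.5 / 18.895867) * 100 = 23.81

23.81 %


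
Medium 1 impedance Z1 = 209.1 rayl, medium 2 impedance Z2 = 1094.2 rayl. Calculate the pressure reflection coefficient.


Given values:
  Z1 = 209.1 rayl, Z2 = 1094.2 rayl
Formula: R = (Z2 - Z1) / (Z2 + Z1)
Numerator: Z2 - Z1 = 1094.2 - 209.1 = 885.1
Denominator: Z2 + Z1 = 1094.2 + 209.1 = 1303.3
R = 885.1 / 1303.3 = 0.6791

0.6791


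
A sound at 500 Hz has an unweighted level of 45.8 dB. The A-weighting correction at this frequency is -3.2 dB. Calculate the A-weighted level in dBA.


Given values:
  SPL = 45.8 dB
  A-weighting at 500 Hz = -3.2 dB
Formula: L_A = SPL + A_weight
L_A = 45.8 + (-3.2)
L_A = 42.6

42.6 dBA
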